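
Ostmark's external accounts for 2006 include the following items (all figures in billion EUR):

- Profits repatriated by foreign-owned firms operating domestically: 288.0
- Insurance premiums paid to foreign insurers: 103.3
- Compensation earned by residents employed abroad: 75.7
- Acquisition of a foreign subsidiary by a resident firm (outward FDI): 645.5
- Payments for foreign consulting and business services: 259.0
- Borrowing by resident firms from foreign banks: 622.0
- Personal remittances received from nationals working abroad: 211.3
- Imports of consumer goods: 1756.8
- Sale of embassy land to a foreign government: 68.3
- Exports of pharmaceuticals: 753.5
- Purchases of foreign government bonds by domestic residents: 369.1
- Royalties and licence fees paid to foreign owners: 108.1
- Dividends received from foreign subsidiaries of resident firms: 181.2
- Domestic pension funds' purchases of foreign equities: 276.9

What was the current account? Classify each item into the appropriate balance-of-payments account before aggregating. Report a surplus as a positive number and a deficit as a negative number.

-1293.5

Goods: -1756.8 + 753.5 = -1003.3
Services: -259.0 - 108.1 - 103.3 = -470.4
Primary income: -288.0 + 181.2 + 75.7 = -31.1
Secondary income: 211.3
Current account = (-1003.3) + (-470.4) + (-31.1) + 211.3 = -1293.5
(Excluded from the current account — financial account: acquisition of a foreign subsidiary by a resident firm (outward FDI) 645.5, borrowing by resident firms from foreign banks 622.0, purchases of foreign government bonds by domestic residents 369.1, domestic pension funds' purchases of foreign equities 276.9; capital account: sale of embassy land to a foreign government 68.3.)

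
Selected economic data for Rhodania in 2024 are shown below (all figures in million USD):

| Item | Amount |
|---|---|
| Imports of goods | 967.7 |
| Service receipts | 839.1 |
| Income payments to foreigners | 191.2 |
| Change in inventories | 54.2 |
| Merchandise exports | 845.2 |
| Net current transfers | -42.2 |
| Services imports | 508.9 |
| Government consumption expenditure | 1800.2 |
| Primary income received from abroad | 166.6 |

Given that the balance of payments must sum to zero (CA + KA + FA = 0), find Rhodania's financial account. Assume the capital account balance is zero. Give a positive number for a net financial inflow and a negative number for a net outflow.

-140.9

Goods balance = 845.2 - 967.7 = -122.5
Services balance = 839.1 - 508.9 = 330.2
Trade balance (goods + services) = -122.5 + 330.2 = 207.7
Net primary income = 166.6 - 191.2 = -24.6
Net secondary income = -42.2
Current account = 207.7 + (-24.6) + (-42.2) = 140.9
Financial account = -(140.9) = -140.9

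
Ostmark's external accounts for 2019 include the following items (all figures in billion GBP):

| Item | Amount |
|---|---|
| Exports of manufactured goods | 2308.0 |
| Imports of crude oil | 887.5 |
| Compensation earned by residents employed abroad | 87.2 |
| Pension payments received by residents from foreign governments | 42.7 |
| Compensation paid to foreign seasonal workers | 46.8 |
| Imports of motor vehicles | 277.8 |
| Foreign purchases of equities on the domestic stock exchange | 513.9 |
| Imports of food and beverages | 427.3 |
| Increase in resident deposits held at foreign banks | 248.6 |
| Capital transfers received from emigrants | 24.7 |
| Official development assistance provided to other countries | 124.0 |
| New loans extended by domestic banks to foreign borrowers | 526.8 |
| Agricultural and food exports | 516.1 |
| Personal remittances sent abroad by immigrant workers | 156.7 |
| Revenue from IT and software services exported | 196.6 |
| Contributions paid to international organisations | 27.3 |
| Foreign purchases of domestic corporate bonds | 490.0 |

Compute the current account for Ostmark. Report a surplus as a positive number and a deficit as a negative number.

Goods: -887.5 + 2308.0 - 427.3 - 277.8 + 516.1 = 1231.5
Services: 196.6
Primary income: 87.2 - 46.8 = 40.4
Secondary income: -124.0 - 156.7 + 42.7 - 27.3 = -265.3
Current account = 1231.5 + 196.6 + 40.4 + (-265.3) = 1203.2
(Excluded from the current account — financial account: foreign purchases of equities on the domestic stock exchange 513.9, increase in resident deposits held at foreign banks 248.6, new loans extended by domestic banks to foreign borrowers 526.8, foreign purchases of domestic corporate bonds 490.0; capital account: capital transfers received from emigrants 24.7.)

1203.2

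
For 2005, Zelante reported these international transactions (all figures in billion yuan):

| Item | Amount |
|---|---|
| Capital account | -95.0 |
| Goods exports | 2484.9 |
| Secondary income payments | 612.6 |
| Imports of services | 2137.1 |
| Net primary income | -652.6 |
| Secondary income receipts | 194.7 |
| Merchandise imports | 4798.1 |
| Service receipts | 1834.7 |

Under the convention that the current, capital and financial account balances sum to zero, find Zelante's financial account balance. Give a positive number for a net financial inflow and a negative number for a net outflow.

Goods balance = 2484.9 - 4798.1 = -2313.2
Services balance = 1834.7 - 2137.1 = -302.4
Trade balance (goods + services) = -2313.2 + (-302.4) = -2615.6
Net primary income = -652.6
Net secondary income = 194.7 - 612.6 = -417.9
Current account = -2615.6 + (-652.6) + (-417.9) = -3686.1
Financial account = -(-3686.1 + (-95.0)) = 3781.1

3781.1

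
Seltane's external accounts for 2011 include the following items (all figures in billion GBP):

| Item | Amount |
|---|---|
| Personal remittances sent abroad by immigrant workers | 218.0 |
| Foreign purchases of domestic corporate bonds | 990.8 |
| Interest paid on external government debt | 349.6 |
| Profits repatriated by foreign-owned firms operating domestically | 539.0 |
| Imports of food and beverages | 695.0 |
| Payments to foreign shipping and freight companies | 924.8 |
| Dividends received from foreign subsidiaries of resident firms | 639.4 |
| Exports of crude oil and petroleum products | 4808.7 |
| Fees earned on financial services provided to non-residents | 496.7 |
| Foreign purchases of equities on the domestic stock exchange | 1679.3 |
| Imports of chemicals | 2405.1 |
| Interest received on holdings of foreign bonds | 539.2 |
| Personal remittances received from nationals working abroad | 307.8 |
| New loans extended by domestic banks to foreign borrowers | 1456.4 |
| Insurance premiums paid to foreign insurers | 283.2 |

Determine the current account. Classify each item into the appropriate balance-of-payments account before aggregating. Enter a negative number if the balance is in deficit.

1377.1

Goods: -2405.1 - 695.0 + 4808.7 = 1708.6
Services: 496.7 - 283.2 - 924.8 = -711.3
Primary income: 639.4 - 349.6 - 539.0 + 539.2 = 290.0
Secondary income: -218.0 + 307.8 = 89.8
Current account = 1708.6 + (-711.3) + 290.0 + 89.8 = 1377.1
(Excluded from the current account — financial account: foreign purchases of domestic corporate bonds 990.8, foreign purchases of equities on the domestic stock exchange 1679.3, new loans extended by domestic banks to foreign borrowers 1456.4.)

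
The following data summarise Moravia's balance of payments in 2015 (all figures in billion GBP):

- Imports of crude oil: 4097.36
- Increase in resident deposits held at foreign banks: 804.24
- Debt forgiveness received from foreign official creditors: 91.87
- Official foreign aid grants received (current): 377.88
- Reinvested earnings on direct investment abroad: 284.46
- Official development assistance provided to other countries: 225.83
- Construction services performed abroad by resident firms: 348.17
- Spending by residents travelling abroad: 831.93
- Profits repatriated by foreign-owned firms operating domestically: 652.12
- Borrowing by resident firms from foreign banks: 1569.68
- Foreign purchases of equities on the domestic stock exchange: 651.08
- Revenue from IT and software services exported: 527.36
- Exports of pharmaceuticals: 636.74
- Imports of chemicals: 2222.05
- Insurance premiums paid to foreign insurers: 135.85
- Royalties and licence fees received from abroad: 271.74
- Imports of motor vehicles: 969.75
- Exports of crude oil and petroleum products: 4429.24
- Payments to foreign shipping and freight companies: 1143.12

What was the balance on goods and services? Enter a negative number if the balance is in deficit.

-3186.81

Goods: -4097.36 - 2222.05 + 636.74 + 4429.24 - 969.75 = -2223.18
Services: -831.93 + 527.36 - 135.85 + 348.17 + 271.74 - 1143.12 = -963.63
Trade balance = -2223.18 + (-963.63) = -3186.81
(Excluded from the trade balance — financial account: increase in resident deposits held at foreign banks 804.24, borrowing by resident firms from foreign banks 1569.68, foreign purchases of equities on the domestic stock exchange 651.08; capital account: debt forgiveness received from foreign official creditors 91.87; secondary income: official foreign aid grants received (current) 377.88, official development assistance provided to other countries 225.83; primary income: reinvested earnings on direct investment abroad 284.46, profits repatriated by foreign-owned firms operating domestically 652.12.)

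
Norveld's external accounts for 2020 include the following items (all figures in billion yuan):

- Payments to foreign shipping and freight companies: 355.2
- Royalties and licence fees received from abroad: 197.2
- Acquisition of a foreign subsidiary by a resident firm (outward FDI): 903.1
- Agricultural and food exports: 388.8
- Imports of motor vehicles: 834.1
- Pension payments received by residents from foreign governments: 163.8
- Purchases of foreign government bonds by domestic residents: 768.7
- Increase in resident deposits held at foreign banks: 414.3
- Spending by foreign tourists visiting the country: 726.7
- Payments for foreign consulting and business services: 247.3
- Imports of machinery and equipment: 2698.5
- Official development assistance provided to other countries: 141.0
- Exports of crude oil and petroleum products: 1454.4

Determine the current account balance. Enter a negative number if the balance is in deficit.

-1345.2

Goods: 1454.4 + 388.8 - 2698.5 - 834.1 = -1689.4
Services: 726.7 - 247.3 + 197.2 - 355.2 = 321.4
Secondary income: 163.8 - 141.0 = 22.8
Current account = (-1689.4) + 321.4 + 22.8 = -1345.2
(Excluded from the current account — financial account: acquisition of a foreign subsidiary by a resident firm (outward FDI) 903.1, purchases of foreign government bonds by domestic residents 768.7, increase in resident deposits held at foreign banks 414.3.)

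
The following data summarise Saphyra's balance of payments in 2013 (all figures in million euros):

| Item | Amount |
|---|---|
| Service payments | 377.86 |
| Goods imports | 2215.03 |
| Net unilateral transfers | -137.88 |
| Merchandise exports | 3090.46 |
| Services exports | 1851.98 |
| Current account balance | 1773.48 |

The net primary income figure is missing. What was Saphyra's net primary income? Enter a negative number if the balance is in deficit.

-438.19

Current account = goods balance + services balance + net primary income + net secondary income
Sum of the known components = 2211.67
Net primary income = CA - (known components) = 1773.48 - 2211.67 = -438.19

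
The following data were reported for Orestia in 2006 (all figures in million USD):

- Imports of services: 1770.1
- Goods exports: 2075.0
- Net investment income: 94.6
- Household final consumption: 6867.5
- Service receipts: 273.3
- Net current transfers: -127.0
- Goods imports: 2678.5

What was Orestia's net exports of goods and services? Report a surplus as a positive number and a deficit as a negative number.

Goods balance = 2075.0 - 2678.5 = -603.5
Services balance = 273.3 - 1770.1 = -1496.8
Trade balance (goods + services) = -603.5 + (-1496.8) = -2100.3

-2100.3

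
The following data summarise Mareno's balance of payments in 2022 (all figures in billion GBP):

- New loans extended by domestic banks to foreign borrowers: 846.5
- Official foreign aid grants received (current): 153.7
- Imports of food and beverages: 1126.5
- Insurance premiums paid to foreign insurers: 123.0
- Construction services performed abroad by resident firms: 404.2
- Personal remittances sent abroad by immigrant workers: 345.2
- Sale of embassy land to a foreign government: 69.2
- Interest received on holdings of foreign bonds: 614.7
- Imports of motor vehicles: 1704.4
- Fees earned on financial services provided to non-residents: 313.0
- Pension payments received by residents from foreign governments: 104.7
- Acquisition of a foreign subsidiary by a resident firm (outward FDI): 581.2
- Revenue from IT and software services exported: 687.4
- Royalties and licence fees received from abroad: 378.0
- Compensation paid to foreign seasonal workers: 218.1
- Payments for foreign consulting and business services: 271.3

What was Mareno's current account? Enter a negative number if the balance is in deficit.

-1132.8

Goods: -1126.5 - 1704.4 = -2830.9
Services: 404.2 - 123.0 + 687.4 - 271.3 + 313.0 + 378.0 = 1388.3
Primary income: -218.1 + 614.7 = 396.6
Secondary income: 153.7 - 345.2 + 104.7 = -86.8
Current account = (-2830.9) + 1388.3 + 396.6 + (-86.8) = -1132.8
(Excluded from the current account — financial account: new loans extended by domestic banks to foreign borrowers 846.5, acquisition of a foreign subsidiary by a resident firm (outward FDI) 581.2; capital account: sale of embassy land to a foreign government 69.2.)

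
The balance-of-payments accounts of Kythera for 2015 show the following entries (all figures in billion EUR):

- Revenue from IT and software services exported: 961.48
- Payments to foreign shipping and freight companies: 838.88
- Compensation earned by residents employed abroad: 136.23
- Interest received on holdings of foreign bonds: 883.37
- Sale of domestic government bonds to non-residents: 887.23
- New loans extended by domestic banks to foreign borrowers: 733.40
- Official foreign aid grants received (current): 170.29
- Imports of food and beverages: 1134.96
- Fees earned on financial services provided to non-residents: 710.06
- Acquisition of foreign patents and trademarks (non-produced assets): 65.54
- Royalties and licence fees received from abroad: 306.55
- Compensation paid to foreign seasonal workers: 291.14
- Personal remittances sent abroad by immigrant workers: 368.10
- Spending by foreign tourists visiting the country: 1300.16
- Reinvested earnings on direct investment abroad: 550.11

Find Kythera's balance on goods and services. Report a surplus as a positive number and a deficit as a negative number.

Goods: -1134.96
Services: 306.55 + 961.48 + 1300.16 - 838.88 + 710.06 = 2439.37
Trade balance = -1134.96 + 2439.37 = 1304.41
(Excluded from the trade balance — primary income: compensation earned by residents employed abroad 136.23, interest received on holdings of foreign bonds 883.37, compensation paid to foreign seasonal workers 291.14, reinvested earnings on direct investment abroad 550.11; financial account: sale of domestic government bonds to non-residents 887.23, new loans extended by domestic banks to foreign borrowers 733.40; secondary income: official foreign aid grants received (current) 170.29, personal remittances sent abroad by immigrant workers 368.10; capital account: acquisition of foreign patents and trademarks (non-produced assets) 65.54.)

1304.41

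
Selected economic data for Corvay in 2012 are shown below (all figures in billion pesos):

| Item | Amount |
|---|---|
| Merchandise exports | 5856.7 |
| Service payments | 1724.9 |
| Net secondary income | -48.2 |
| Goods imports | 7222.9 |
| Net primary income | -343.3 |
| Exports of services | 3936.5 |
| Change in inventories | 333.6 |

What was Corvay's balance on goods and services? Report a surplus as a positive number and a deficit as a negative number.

845.4

Goods balance = 5856.7 - 7222.9 = -1366.2
Services balance = 3936.5 - 1724.9 = 2211.6
Trade balance (goods + services) = -1366.2 + 2211.6 = 845.4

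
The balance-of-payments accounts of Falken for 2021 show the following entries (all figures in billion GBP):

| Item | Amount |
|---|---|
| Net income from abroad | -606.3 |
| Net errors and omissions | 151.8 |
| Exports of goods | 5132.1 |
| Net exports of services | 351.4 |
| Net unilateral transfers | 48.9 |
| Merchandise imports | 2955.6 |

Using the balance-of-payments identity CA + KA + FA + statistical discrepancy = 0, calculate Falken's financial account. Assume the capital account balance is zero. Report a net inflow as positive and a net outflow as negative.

Goods balance = 5132.1 - 2955.6 = 2176.5
Services balance = 351.4
Trade balance (goods + services) = 2176.5 + 351.4 = 2527.9
Net primary income = -606.3
Net secondary income = 48.9
Current account = 2527.9 + (-606.3) + 48.9 = 1970.5
Financial account = -(1970.5 + 151.8) = -2122.3

-2122.3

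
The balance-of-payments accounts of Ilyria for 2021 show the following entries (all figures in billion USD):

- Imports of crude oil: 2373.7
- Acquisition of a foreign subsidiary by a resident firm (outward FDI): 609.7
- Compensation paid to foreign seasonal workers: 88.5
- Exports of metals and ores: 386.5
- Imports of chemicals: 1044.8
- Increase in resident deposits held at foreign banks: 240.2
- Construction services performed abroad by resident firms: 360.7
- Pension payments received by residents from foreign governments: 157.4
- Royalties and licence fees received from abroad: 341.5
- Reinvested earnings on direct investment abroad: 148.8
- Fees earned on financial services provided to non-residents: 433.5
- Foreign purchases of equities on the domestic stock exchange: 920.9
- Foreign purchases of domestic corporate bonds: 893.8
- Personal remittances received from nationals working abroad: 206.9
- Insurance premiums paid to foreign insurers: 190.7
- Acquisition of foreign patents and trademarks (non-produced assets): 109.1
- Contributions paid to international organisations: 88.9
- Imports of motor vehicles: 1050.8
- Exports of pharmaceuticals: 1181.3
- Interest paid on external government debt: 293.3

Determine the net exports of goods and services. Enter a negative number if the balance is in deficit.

Goods: 1181.3 - 1044.8 - 1050.8 - 2373.7 + 386.5 = -2901.5
Services: -190.7 + 341.5 + 360.7 + 433.5 = 945.0
Trade balance = -2901.5 + 945.0 = -1956.5
(Excluded from the trade balance — financial account: acquisition of a foreign subsidiary by a resident firm (outward FDI) 609.7, increase in resident deposits held at foreign banks 240.2, foreign purchases of equities on the domestic stock exchange 920.9, foreign purchases of domestic corporate bonds 893.8; primary income: compensation paid to foreign seasonal workers 88.5, reinvested earnings on direct investment abroad 148.8, interest paid on external government debt 293.3; secondary income: pension payments received by residents from foreign governments 157.4, personal remittances received from nationals working abroad 206.9, contributions paid to international organisations 88.9; capital account: acquisition of foreign patents and trademarks (non-produced assets) 109.1.)

-1956.5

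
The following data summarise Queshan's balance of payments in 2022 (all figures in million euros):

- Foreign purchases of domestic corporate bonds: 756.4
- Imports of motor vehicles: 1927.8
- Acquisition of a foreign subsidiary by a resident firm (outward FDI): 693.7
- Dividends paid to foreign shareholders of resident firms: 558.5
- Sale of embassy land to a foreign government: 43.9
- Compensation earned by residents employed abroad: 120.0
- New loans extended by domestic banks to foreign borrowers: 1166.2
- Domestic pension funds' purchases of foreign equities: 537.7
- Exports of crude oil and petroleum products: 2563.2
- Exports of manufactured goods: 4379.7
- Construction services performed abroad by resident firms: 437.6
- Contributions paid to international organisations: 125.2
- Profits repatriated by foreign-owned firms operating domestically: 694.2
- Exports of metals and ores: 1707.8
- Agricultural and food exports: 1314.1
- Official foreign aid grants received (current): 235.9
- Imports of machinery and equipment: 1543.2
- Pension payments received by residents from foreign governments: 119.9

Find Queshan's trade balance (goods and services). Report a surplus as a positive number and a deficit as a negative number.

Goods: 1314.1 - 1927.8 + 1707.8 + 2563.2 - 1543.2 + 4379.7 = 6493.8
Services: 437.6
Trade balance = 6493.8 + 437.6 = 6931.4
(Excluded from the trade balance — financial account: foreign purchases of domestic corporate bonds 756.4, acquisition of a foreign subsidiary by a resident firm (outward FDI) 693.7, new loans extended by domestic banks to foreign borrowers 1166.2, domestic pension funds' purchases of foreign equities 537.7; primary income: dividends paid to foreign shareholders of resident firms 558.5, compensation earned by residents employed abroad 120.0, profits repatriated by foreign-owned firms operating domestically 694.2; capital account: sale of embassy land to a foreign government 43.9; secondary income: contributions paid to international organisations 125.2, official foreign aid grants received (current) 235.9, pension payments received by residents from foreign governments 119.9.)

6931.4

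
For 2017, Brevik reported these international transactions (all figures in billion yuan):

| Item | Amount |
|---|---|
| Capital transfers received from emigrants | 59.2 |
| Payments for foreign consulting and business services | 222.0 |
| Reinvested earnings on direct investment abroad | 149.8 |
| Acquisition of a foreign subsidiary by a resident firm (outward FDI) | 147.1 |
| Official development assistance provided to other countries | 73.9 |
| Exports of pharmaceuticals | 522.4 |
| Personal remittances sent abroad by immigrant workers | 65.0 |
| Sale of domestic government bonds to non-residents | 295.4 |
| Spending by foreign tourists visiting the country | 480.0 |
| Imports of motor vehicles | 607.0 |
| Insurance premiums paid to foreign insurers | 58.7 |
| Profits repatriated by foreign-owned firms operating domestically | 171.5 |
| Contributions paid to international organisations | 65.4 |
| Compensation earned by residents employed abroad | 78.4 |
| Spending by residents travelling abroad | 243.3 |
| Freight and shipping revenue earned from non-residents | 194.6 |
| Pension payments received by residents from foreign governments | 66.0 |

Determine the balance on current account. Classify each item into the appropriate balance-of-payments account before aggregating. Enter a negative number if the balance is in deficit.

Goods: -607.0 + 522.4 = -84.6
Services: -58.7 - 222.0 - 243.3 + 194.6 + 480.0 = 150.6
Primary income: 149.8 + 78.4 - 171.5 = 56.7
Secondary income: -65.4 + 66.0 - 65.0 - 73.9 = -138.3
Current account = (-84.6) + 150.6 + 56.7 + (-138.3) = -15.6
(Excluded from the current account — capital account: capital transfers received from emigrants 59.2; financial account: acquisition of a foreign subsidiary by a resident firm (outward FDI) 147.1, sale of domestic government bonds to non-residents 295.4.)

-15.6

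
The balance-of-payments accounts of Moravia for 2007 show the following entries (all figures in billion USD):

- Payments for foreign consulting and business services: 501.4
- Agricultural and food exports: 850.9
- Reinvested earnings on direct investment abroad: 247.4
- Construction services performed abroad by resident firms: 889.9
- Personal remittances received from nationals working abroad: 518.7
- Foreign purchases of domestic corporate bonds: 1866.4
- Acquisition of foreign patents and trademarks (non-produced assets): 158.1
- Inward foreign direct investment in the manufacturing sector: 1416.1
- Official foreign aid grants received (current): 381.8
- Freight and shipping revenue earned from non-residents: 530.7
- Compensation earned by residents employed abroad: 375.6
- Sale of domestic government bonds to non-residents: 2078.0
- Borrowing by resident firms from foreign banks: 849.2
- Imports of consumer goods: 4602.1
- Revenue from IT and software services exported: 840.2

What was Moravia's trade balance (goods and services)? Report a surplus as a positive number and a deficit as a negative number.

Goods: 850.9 - 4602.1 = -3751.2
Services: 530.7 - 501.4 + 889.9 + 840.2 = 1759.4
Trade balance = -3751.2 + 1759.4 = -1991.8
(Excluded from the trade balance — primary income: reinvested earnings on direct investment abroad 247.4, compensation earned by residents employed abroad 375.6; secondary income: personal remittances received from nationals working abroad 518.7, official foreign aid grants received (current) 381.8; financial account: foreign purchases of domestic corporate bonds 1866.4, inward foreign direct investment in the manufacturing sector 1416.1, sale of domestic government bonds to non-residents 2078.0, borrowing by resident firms from foreign banks 849.2; capital account: acquisition of foreign patents and trademarks (non-produced assets) 158.1.)

-1991.8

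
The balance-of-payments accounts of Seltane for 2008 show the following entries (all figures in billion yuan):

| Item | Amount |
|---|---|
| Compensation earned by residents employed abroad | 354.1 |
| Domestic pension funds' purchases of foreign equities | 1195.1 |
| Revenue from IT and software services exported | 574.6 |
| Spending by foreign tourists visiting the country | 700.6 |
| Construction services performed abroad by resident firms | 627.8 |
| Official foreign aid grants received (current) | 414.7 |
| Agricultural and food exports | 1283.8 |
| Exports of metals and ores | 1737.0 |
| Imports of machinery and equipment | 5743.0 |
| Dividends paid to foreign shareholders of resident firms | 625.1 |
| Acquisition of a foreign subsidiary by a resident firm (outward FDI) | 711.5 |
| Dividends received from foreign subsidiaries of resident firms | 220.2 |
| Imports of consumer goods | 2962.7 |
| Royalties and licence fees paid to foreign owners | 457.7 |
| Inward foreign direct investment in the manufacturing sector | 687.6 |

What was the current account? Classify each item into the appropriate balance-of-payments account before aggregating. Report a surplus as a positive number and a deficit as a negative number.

-3875.7

Goods: 1737.0 - 2962.7 + 1283.8 - 5743.0 = -5684.9
Services: -457.7 + 700.6 + 627.8 + 574.6 = 1445.3
Primary income: -625.1 + 354.1 + 220.2 = -50.8
Secondary income: 414.7
Current account = (-5684.9) + 1445.3 + (-50.8) + 414.7 = -3875.7
(Excluded from the current account — financial account: domestic pension funds' purchases of foreign equities 1195.1, acquisition of a foreign subsidiary by a resident firm (outward FDI) 711.5, inward foreign direct investment in the manufacturing sector 687.6.)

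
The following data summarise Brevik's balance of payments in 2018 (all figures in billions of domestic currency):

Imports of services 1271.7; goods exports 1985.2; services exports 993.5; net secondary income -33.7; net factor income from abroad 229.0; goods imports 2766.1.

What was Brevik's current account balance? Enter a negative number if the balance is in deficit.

-863.8

Goods balance = 1985.2 - 2766.1 = -780.9
Services balance = 993.5 - 1271.7 = -278.2
Trade balance (goods + services) = -780.9 + (-278.2) = -1059.1
Net primary income = 229.0
Net secondary income = -33.7
Current account = -1059.1 + 229.0 + (-33.7) = -863.8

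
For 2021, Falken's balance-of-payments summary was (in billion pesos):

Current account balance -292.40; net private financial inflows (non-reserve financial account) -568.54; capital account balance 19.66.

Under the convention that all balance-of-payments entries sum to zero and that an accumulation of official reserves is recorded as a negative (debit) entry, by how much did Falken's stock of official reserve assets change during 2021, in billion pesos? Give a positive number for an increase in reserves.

Official reserve transactions balance = -((-292.40) + 19.66 + (-568.54)) = 841.28
An accumulation of reserves is recorded as a debit (negative entry), so the change in the stock of reserves is the negative of that balance.
Change in official reserves = -(841.28) = -841.28

-841.28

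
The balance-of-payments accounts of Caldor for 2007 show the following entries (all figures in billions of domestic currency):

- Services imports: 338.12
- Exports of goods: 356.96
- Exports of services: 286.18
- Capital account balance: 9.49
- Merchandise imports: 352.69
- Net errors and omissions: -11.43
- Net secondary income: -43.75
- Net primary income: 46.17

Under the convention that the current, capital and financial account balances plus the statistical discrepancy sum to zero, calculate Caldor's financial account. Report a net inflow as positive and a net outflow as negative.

Goods balance = 356.96 - 352.69 = 4.27
Services balance = 286.18 - 338.12 = -51.94
Trade balance (goods + services) = 4.27 + (-51.94) = -47.67
Net primary income = 46.17
Net secondary income = -43.75
Current account = -47.67 + 46.17 + (-43.75) = -45.25
Financial account = -(-45.25 + 9.49 + (-11.43)) = 47.19

47.19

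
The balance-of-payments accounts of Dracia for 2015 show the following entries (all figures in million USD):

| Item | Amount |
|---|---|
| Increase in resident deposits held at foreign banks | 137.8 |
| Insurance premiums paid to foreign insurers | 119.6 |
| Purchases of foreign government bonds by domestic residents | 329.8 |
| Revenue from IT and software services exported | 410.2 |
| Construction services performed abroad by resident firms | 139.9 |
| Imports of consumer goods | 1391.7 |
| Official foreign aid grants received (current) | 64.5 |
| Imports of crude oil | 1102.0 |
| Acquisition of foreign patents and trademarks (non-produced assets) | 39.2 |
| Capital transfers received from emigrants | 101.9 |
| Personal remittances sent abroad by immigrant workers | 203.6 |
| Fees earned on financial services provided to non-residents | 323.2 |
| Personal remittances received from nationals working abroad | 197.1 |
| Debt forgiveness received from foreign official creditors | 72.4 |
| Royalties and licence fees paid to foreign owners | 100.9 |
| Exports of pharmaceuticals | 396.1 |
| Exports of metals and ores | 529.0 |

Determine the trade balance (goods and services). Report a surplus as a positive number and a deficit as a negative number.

Goods: 396.1 + 529.0 - 1102.0 - 1391.7 = -1568.6
Services: 410.2 + 139.9 - 119.6 + 323.2 - 100.9 = 652.8
Trade balance = -1568.6 + 652.8 = -915.8
(Excluded from the trade balance — financial account: increase in resident deposits held at foreign banks 137.8, purchases of foreign government bonds by domestic residents 329.8; secondary income: official foreign aid grants received (current) 64.5, personal remittances sent abroad by immigrant workers 203.6, personal remittances received from nationals working abroad 197.1; capital account: acquisition of foreign patents and trademarks (non-produced assets) 39.2, capital transfers received from emigrants 101.9, debt forgiveness received from foreign official creditors 72.4.)

-915.8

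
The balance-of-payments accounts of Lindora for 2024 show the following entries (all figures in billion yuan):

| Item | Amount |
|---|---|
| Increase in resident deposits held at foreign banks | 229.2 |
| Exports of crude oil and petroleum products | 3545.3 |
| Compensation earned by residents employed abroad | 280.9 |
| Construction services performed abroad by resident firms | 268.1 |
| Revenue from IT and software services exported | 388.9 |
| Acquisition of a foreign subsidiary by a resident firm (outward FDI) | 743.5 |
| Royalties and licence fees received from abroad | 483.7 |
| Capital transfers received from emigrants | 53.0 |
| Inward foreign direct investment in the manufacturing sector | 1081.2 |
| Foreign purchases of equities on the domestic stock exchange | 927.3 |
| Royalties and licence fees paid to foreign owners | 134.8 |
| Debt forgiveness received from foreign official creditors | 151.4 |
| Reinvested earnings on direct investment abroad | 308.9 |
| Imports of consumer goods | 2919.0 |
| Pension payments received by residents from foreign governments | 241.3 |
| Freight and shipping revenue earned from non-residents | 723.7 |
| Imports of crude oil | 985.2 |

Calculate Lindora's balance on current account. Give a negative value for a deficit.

2201.8

Goods: 3545.3 - 985.2 - 2919.0 = -358.9
Services: 483.7 + 268.1 - 134.8 + 388.9 + 723.7 = 1729.6
Primary income: 280.9 + 308.9 = 589.8
Secondary income: 241.3
Current account = (-358.9) + 1729.6 + 589.8 + 241.3 = 2201.8
(Excluded from the current account — financial account: increase in resident deposits held at foreign banks 229.2, acquisition of a foreign subsidiary by a resident firm (outward FDI) 743.5, inward foreign direct investment in the manufacturing sector 1081.2, foreign purchases of equities on the domestic stock exchange 927.3; capital account: capital transfers received from emigrants 53.0, debt forgiveness received from foreign official creditors 151.4.)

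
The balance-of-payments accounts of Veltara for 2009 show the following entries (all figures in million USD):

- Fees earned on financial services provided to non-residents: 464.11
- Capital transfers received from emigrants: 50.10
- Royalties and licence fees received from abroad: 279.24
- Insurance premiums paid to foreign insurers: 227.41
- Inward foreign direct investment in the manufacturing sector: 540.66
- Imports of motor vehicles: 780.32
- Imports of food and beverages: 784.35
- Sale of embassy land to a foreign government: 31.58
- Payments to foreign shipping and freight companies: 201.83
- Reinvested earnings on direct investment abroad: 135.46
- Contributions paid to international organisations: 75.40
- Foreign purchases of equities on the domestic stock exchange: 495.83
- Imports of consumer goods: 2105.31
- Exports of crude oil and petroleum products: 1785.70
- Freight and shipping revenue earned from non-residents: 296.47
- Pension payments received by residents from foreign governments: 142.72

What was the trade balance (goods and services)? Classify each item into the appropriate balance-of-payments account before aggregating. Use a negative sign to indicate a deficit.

Goods: 1785.70 - 2105.31 - 784.35 - 780.32 = -1884.28
Services: 279.24 + 296.47 + 464.11 - 227.41 - 201.83 = 610.58
Trade balance = -1884.28 + 610.58 = -1273.70
(Excluded from the trade balance — capital account: capital transfers received from emigrants 50.10, sale of embassy land to a foreign government 31.58; financial account: inward foreign direct investment in the manufacturing sector 540.66, foreign purchases of equities on the domestic stock exchange 495.83; primary income: reinvested earnings on direct investment abroad 135.46; secondary income: contributions paid to international organisations 75.40, pension payments received by residents from foreign governments 142.72.)

-1273.70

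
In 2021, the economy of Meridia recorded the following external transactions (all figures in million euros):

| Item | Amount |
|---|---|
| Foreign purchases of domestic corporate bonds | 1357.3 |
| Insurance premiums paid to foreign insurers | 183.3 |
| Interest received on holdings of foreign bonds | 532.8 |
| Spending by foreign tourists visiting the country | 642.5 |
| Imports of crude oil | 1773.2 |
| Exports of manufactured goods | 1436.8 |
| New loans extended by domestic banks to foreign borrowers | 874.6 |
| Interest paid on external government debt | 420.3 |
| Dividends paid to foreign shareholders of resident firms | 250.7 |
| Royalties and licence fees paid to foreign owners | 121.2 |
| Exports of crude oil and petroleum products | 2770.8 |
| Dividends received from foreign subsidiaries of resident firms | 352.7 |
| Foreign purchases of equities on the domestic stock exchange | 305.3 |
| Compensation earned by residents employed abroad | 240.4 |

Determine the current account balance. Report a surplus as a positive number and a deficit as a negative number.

3227.3

Goods: -1773.2 + 1436.8 + 2770.8 = 2434.4
Services: 642.5 - 183.3 - 121.2 = 338.0
Primary income: 240.4 - 420.3 - 250.7 + 532.8 + 352.7 = 454.9
Current account = 2434.4 + 338.0 + 454.9 = 3227.3
(Excluded from the current account — financial account: foreign purchases of domestic corporate bonds 1357.3, new loans extended by domestic banks to foreign borrowers 874.6, foreign purchases of equities on the domestic stock exchange 305.3.)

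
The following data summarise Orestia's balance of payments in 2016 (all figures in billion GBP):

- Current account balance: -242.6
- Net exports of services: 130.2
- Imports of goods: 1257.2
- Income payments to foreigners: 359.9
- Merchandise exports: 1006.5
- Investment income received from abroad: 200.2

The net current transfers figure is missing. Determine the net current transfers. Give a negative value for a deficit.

37.6

Current account = goods balance + services balance + net primary income + net secondary income
Sum of the known components = -280.2
Net current transfers = CA - (known components) = -242.6 - (-280.2) = 37.6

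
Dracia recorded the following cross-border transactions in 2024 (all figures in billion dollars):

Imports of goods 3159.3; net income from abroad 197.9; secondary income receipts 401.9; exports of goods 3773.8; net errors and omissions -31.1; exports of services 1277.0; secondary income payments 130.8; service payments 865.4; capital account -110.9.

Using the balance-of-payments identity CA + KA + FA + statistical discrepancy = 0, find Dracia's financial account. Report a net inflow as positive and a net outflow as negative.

-1353.1

Goods balance = 3773.8 - 3159.3 = 614.5
Services balance = 1277.0 - 865.4 = 411.6
Trade balance (goods + services) = 614.5 + 411.6 = 1026.1
Net primary income = 197.9
Net secondary income = 401.9 - 130.8 = 271.1
Current account = 1026.1 + 197.9 + 271.1 = 1495.1
Financial account = -(1495.1 + (-110.9) + (-31.1)) = -1353.1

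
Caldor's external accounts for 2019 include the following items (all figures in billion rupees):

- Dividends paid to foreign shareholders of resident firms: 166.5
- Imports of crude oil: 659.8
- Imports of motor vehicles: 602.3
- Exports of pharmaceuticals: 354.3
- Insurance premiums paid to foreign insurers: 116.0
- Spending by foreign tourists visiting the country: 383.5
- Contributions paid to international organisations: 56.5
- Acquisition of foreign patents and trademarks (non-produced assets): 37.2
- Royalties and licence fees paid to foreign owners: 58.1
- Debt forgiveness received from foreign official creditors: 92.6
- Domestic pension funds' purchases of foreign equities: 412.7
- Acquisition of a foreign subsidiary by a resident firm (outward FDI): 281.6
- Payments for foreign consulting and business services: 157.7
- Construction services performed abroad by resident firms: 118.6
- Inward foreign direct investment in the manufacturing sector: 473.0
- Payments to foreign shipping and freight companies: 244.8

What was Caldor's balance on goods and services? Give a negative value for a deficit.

Goods: 354.3 - 659.8 - 602.3 = -907.8
Services: 118.6 + 383.5 - 116.0 - 58.1 - 157.7 - 244.8 = -74.5
Trade balance = -907.8 + (-74.5) = -982.3
(Excluded from the trade balance — primary income: dividends paid to foreign shareholders of resident firms 166.5; secondary income: contributions paid to international organisations 56.5; capital account: acquisition of foreign patents and trademarks (non-produced assets) 37.2, debt forgiveness received from foreign official creditors 92.6; financial account: domestic pension funds' purchases of foreign equities 412.7, acquisition of a foreign subsidiary by a resident firm (outward FDI) 281.6, inward foreign direct investment in the manufacturing sector 473.0.)

-982.3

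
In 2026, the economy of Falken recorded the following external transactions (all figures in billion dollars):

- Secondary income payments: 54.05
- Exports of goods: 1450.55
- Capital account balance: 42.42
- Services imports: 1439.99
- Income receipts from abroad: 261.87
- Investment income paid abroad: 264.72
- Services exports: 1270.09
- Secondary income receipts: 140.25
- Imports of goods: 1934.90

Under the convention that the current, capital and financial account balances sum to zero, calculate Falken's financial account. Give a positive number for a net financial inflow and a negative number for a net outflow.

Goods balance = 1450.55 - 1934.90 = -484.35
Services balance = 1270.09 - 1439.99 = -169.90
Trade balance (goods + services) = -484.35 + (-169.90) = -654.25
Net primary income = 261.87 - 264.72 = -2.85
Net secondary income = 140.25 - 54.05 = 86.20
Current account = -654.25 + (-2.85) + 86.20 = -570.90
Financial account = -(-570.90 + 42.42) = 528.48

528.48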